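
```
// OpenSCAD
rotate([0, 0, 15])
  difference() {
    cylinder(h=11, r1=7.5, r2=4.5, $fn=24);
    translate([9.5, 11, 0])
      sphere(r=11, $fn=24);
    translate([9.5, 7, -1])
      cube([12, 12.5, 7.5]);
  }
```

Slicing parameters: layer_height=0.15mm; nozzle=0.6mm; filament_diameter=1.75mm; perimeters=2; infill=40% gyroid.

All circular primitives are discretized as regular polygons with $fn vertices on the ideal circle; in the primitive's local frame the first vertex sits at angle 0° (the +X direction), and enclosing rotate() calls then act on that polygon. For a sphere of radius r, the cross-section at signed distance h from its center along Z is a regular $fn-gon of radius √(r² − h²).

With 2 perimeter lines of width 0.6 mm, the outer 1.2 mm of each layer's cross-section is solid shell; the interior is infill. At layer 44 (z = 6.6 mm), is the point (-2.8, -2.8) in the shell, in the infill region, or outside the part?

infill

At z = 6.6 mm: the cone contributes a regular 24-gon of circumradius 5.700 (interpolated between r1=7.5 and r2=4.5 at t=0.600); the r=11 sphere at (9.5, 11) slices to a regular 24-gon of circumradius 8.800 (√(r²−h²) with h=6.6 from center); the cube at (9.5, 7) is not intersected at this z (z outside [-1, 6.5]); Taking the first minus the rest: starting from the cone, the r=11 sphere at (9.5, 11) misses the remaining region (no effect) — 1 connected region; (rotated 15° about Z; rotation is an isometry so areas/perimeters/island counts are preserved). Overall, the cross-section is a single solid region. Undo the 15° rotation: the query point maps to (-3.429, -1.980) in the un-rotated model frame. The nearest boundary edge runs (-4.03, -4.03)→(-4.94, -2.85); distance from the point to it = 1.73 mm. The point is inside the cross-section and 1.73 mm from the nearest boundary — more than the 1.2 mm shell width (2 × 0.6), so it's in the infill interior.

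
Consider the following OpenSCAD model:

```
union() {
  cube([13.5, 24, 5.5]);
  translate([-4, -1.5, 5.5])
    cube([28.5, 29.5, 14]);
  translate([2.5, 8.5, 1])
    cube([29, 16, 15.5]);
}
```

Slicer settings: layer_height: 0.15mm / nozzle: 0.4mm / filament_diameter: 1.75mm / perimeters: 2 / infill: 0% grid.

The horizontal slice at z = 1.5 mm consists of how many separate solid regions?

1

At z = 1.5 mm: the cube (footprint 13.5×24) is included at this height; the cube at (-4, -1.5) is absent (z outside [5.5, 19.5]); the cube at (2.5, 8.5) is present — its section is the full 29×16 rectangle; Merging all regions: the regions partially overlap (shared area 170.50 mm²), so overlapping operands fuse into one piece — 1 connected region. The result has 1 disconnected region.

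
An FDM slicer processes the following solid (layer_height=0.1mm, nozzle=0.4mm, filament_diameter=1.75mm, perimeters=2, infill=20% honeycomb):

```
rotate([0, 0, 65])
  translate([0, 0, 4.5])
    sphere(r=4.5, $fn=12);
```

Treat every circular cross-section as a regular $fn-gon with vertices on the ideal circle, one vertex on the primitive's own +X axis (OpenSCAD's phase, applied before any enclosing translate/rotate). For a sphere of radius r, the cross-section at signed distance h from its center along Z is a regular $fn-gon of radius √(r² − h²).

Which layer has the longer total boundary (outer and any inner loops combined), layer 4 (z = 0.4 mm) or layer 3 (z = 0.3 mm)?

Layer 4 (z = 0.4): the r=4.5 sphere slices to a regular 12-gon of circumradius 1.855 (√(r²−h²) with h=4.1 from center) (perimeter = 2·12·1.855·sin(180°/12) = 11.52 mm); (rotated 65° about Z; rotation is an isometry so areas/perimeters/island counts are preserved). So its perimeter = 11.52 mm. Layer 3 (z = 0.3): the r=4.5 sphere contributes a regular 12-gon of circumradius √(4.5²−4.2²) = 1.616 (perimeter = 2·12·1.616·sin(180°/12) = 10.04 mm); (whole slice rotated 65° about Z — lengths, areas and connectivity unchanged). So its perimeter = 10.04 mm. Layer 4 is larger (11.52 vs 10.04 mm).

layer 4 (z = 0.4 mm)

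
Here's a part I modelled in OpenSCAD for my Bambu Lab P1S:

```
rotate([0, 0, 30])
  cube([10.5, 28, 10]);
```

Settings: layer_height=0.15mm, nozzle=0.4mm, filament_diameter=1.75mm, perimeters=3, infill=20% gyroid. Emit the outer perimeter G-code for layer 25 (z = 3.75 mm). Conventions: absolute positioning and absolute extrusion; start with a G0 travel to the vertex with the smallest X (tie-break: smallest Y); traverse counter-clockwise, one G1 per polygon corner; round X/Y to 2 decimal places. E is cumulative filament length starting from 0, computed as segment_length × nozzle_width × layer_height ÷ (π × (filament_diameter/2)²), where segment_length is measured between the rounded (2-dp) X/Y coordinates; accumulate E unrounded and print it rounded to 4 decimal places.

At z = 3.75 mm: the cube is present — its section is the full 10.5×28 rectangle; (rotated 30° about Z; rotation is an isometry so areas/perimeters/island counts are preserved). The outline is a single polygon with 4 vertices. Extrusion per mm of travel: 0.4 × 0.15 / (π × 0.875²) = 0.024945. Accumulating E over each segment gives final E = 1.9207.

G0 X-14.00 Y24.25 Z3.75
G1 X0.00 Y0.00 E0.6985
G1 X9.09 Y5.25 E0.9603
G1 X-4.91 Y29.50 E1.6588
G1 X-14.00 Y24.25 E1.9207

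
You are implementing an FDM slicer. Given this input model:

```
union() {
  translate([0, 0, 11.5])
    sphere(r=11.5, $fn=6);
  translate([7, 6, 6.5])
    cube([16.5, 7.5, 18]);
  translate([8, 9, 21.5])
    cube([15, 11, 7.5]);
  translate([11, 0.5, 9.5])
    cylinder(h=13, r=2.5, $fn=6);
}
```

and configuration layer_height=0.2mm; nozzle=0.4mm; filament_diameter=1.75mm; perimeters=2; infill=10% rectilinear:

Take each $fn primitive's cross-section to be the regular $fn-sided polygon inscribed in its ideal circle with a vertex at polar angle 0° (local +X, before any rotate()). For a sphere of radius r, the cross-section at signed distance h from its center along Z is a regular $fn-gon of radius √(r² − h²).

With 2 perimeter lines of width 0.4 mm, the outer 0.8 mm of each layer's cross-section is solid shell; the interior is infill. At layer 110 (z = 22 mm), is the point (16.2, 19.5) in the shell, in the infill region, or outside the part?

shell

At z = 22 mm: the r=11.5 sphere contributes a regular 6-gon of circumradius √(11.5²−10.5²) = 4.690; the cube at (7, 6) (footprint 16.5×7.5) is included at this height; the cube at (8, 9) is present — its section is the full 15×11 rectangle; the cylinder at (11, 0.5): section is a regular 6-gon, circumradius r=2.5; Merging all regions: the regions partially overlap (shared area 67.50 mm²), so overlapping operands fuse into one piece — 3 connected regions. Overall, the cross-section has 3 separate islands. The nearest boundary edge runs (8.00, 20.00)→(23.00, 20.00); distance from the point to it = 0.50 mm. (Shell/infill is judged within the island containing the point — the largest one.) The point is inside the cross-section, 0.50 mm from the nearest boundary — within the 0.8 mm shell band (2 × 0.4).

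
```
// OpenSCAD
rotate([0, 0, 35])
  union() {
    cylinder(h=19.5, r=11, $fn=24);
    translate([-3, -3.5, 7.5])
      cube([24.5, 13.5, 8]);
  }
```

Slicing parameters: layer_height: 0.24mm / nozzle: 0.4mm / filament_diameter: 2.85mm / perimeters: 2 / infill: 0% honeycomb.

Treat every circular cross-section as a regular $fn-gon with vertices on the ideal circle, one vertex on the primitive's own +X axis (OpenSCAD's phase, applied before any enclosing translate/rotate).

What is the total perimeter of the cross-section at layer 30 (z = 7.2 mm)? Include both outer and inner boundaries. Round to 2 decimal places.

At z = 7.2 mm: the cylinder: section is a regular 24-gon, circumradius r=11 (perimeter = 2·24·11.000·sin(180°/24) = 68.92 mm); the cube at (-3, -3.5) does not reach this height (z outside [7.5, 15.5]); Merging all regions: only the r=11 cylinder is present, so the union is just that shape — boundary = 68.92 mm; (whole slice rotated 35° about Z — lengths, areas and connectivity unchanged). Overall, the cross-section is a single solid region. Total boundary length (outer) = 68.92 mm.

68.92 mm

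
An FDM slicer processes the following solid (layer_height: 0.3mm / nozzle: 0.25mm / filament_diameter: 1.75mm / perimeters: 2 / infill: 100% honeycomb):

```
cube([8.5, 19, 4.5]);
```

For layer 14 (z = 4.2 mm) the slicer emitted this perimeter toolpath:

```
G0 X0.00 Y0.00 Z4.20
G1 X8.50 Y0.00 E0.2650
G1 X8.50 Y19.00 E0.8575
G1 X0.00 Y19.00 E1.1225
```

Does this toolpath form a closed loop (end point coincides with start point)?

no

Start point (G0): (0.00, 0.00). End point (last G1): the path does not return to the start — open.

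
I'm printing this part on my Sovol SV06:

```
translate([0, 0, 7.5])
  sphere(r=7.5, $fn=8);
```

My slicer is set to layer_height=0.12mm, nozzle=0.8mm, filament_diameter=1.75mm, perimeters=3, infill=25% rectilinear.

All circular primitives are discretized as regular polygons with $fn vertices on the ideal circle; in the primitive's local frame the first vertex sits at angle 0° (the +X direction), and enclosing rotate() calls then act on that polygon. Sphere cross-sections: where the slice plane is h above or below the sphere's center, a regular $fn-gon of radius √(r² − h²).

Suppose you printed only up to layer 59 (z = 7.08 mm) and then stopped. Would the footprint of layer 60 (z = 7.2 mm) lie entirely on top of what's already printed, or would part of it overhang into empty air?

entirely on top

Compare the two slices. At z = 7.08: the r=7.5 sphere contributes a regular 8-gon of circumradius √(7.5²−0.42²) = 7.488 (area = (8/2)·7.488²·sin(360°/8) = 158.60 mm²). At z = 7.2: the sphere: section is a regular 8-gon, circumradius = √(r²−h²) = √(7.5²−0.3²) = 7.494 (area = (8/2)·7.494²·sin(360°/8) = 158.84 mm²). Checking containment: the cross-section at z = 7.2 is a subset of the cross-section at z = 7.08.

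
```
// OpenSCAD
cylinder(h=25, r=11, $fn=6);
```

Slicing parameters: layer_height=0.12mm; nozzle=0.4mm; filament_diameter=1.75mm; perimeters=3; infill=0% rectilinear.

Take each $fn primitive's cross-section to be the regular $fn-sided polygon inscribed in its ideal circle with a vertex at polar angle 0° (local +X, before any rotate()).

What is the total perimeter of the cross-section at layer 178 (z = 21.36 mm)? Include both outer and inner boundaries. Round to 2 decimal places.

At z = 21.36 mm: the r=11 cylinder contributes a regular 6-gon of circumradius 11 (perimeter = 2·6·11.000·sin(180°/6) = 66.00 mm). Overall, the cross-section is a single solid region. Total boundary length (outer) = 66.00 mm.

66.00 mm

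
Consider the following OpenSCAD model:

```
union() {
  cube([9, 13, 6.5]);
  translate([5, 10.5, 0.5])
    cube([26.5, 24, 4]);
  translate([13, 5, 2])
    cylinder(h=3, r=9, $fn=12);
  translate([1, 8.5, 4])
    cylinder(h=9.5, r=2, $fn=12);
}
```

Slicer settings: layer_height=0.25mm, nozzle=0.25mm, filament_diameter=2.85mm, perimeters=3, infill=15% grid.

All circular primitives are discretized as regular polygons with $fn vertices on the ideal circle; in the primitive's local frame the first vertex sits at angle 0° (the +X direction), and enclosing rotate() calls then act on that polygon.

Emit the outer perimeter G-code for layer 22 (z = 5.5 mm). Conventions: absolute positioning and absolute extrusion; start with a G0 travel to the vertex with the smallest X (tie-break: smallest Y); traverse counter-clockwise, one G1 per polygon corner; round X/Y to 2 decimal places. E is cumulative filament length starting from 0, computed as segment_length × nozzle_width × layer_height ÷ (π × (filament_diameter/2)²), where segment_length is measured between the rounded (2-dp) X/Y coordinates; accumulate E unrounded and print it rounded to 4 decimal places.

At z = 5.5 mm: the cube is present — its section is the full 9×13 rectangle; the cube at (5, 10.5) is absent (z outside [0.5, 4.5]); the cylinder at (13, 5) is absent (z outside [2, 5]); the r=2 cylinder at (1, 8.5) contributes a regular 12-gon of circumradius 2; Combining (union): the regions partially overlap (shared area 9.73 mm²), so overlapping operands fuse into one piece — 1 connected region. The outline is a single polygon with 9 vertices. Extrusion per mm of travel: 0.25 × 0.25 / (π × 1.425²) = 0.009797. Accumulating E over each segment gives final E = 0.4377.

G0 X-1.00 Y8.50 Z5.50
G1 X-0.73 Y7.50 E0.0101
G1 X0.00 Y6.77 E0.0203
G1 X0.00 Y0.00 E0.0866
G1 X9.00 Y0.00 E0.1748
G1 X9.00 Y13.00 E0.3021
G1 X0.00 Y13.00 E0.3903
G1 X0.00 Y10.23 E0.4174
G1 X-0.73 Y9.50 E0.4276
G1 X-1.00 Y8.50 E0.4377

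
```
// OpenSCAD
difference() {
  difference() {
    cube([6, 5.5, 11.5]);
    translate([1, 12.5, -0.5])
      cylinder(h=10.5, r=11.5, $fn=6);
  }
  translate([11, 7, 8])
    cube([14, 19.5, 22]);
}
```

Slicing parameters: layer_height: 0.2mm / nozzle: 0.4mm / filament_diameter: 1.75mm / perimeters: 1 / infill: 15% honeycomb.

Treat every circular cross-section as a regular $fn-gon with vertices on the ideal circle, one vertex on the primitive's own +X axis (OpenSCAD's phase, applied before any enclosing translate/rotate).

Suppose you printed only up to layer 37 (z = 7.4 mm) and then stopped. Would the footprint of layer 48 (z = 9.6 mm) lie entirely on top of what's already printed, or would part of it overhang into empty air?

Compare the two slices. At z = 7.4: the cube is present — its section is the full 6×5.5 rectangle (area 33.00 mm²); the r=11.5 cylinder at (1, 12.5) contributes a regular 6-gon of circumradius 11.5 (area = (6/2)·11.500²·sin(360°/6) = 343.60 mm²); Taking the first minus the rest: starting from the 6×5.5 cube (33.00 mm²), the r=11.5 cylinder at (1, 12.5) partially overlaps it — only the 17.76 mm² overlap (of its 343.60 mm²) is removed, clipping the outline — area = 15.24 mm²; the cube at (11, 7) is not intersected at this z (z outside [8, 30]); Taking the first minus the rest: none of the subtracted shapes is present at this height, so that combined region is unchanged — area = 15.24 mm². At z = 9.6: the 6×5.5 cube contributes its full rectangle (area 33.00 mm²); the r=11.5 cylinder at (1, 12.5) gives a regular 6-gon of circumradius 11.5 (constant along its height) (area = (6/2)·11.500²·sin(360°/6) = 343.60 mm²); Taking the first minus the rest: starting from the 6×5.5 cube (33.00 mm²), the r=11.5 cylinder at (1, 12.5) partially overlaps it — only the 17.76 mm² overlap (of its 343.60 mm²) is removed, clipping the outline — area = 15.24 mm²; the cube at (11, 7) is present — its section is the full 14×19.5 rectangle (area 273.00 mm²); Subtracting the remaining from the first: starting from that combined region (15.24 mm²), the 14×19.5 cube at (11, 7) misses the remaining region (no effect) — area = 15.24 mm². Checking containment: the cross-section at z = 9.6 is a subset of the cross-section at z = 7.4.

entirely on top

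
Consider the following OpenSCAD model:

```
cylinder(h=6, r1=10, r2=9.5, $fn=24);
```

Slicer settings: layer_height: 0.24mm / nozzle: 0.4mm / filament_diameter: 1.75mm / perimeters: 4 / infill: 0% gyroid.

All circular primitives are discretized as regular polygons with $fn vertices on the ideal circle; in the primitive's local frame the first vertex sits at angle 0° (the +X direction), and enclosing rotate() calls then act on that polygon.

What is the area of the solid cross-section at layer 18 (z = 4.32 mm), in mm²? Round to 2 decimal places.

At z = 4.32 mm: the cone (r1=10→r2=9.5) has section circumradius 9.640 here — a regular 24-gon (area = (24/2)·9.640²·sin(360°/24) = 288.62 mm²). Overall, the cross-section is a single solid region. Net area = 288.62 mm².

288.62 mm²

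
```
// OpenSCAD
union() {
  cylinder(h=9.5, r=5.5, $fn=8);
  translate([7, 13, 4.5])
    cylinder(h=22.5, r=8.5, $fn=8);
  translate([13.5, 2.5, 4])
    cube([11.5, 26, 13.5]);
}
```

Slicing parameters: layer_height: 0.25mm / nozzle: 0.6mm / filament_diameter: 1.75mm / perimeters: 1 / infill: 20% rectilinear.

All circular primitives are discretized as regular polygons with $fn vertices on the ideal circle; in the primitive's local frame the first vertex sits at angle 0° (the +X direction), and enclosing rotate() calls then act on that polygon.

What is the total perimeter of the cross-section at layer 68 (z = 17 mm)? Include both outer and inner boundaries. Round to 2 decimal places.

106.94 mm

At z = 17 mm: the cylinder is not intersected at this z (z outside [0, 9.5]); the r=8.5 cylinder at (7, 13) contributes a regular 8-gon of circumradius 8.5 (perimeter = 2·8·8.500·sin(180°/8) = 52.04 mm); the 11.5×26 cube at (13.5, 2.5) contributes its full rectangle (perimeter 75.00 mm); Taking the union: the regions partially overlap (shared area 9.66 mm²), so the edge portions inside another operand are dropped and the merged outline is re-measured after clipping — boundary = 106.94 mm. Overall, the cross-section is a single solid region. Total boundary length (outer) = 106.94 mm.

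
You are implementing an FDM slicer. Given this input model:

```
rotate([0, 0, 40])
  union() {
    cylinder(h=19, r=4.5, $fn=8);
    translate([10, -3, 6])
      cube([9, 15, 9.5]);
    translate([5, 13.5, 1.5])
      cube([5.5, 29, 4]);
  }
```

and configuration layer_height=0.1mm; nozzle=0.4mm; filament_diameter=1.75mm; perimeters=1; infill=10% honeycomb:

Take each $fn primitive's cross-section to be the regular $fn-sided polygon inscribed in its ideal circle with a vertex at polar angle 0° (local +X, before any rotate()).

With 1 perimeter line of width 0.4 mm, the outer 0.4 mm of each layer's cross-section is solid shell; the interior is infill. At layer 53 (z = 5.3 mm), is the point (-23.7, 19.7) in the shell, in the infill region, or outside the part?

outside

At z = 5.3 mm: the cylinder: section is a regular 8-gon, circumradius r=4.5; the cube at (10, -3) does not reach this height (z outside [6, 15.5]); the cube at (5, 13.5) (footprint 5.5×29) is included at this height; Combining (union): the 2 present regions are separate (no shared area or edge), so areas and boundary lengths simply add and each stays a separate island — 2 connected regions; (rotated 40° about Z; rotation is an isometry so areas/perimeters/island counts are preserved). Overall, the cross-section has 2 separate islands. Undo the 40° rotation: the query point maps to (-5.492, 30.325) in the un-rotated model frame. The nearest boundary edge runs (5.00, 13.50)→(5.00, 42.50); distance from the point to it = 10.49 mm. The point is not inside any of the regions above, so it lies outside the cross-section (10.49 mm from the nearest boundary).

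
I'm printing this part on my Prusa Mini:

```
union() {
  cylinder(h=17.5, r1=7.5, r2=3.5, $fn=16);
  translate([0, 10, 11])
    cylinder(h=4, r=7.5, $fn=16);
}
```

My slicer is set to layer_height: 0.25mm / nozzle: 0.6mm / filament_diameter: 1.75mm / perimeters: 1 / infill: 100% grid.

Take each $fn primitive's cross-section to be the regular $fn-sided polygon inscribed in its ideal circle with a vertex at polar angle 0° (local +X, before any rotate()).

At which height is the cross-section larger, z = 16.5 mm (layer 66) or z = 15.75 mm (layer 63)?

Layer 66 (z = 16.5): the cone: at t=0.943 of its height the radius interpolates to r₁+(r₂−r₁)t = 3.729, giving a regular 16-gon of that circumradius (area = (16/2)·3.729²·sin(360°/16) = 42.56 mm²); the cylinder at (0, 10) is not intersected at this z (z outside [11, 15]); Combining (union): only the cone is present, so the union is just that shape — area = 42.56 mm². So its area = 42.56 mm². Layer 63 (z = 15.75): the cone: at t=0.900 of its height the radius interpolates to r₁+(r₂−r₁)t = 3.900, giving a regular 16-gon of that circumradius (area = (16/2)·3.900²·sin(360°/16) = 46.56 mm²); the cylinder at (0, 10) is absent (z outside [11, 15]); Taking the union: only the cone is present, so the union is just that shape — area = 46.56 mm². So its area = 46.56 mm². Layer 63 is larger (46.56 vs 42.56 mm²).

layer 63 (z = 15.75 mm)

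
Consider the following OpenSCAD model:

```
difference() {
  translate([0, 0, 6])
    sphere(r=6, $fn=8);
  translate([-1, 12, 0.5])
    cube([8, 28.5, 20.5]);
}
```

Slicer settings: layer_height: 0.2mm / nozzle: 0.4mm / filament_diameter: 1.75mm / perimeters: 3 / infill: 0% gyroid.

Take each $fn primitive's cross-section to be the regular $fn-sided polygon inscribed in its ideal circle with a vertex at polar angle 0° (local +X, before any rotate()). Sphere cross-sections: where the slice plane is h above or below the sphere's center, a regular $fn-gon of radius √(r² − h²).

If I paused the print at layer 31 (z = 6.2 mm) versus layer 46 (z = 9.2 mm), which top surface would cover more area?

Layer 31 (z = 6.2): the sphere: section is a regular 8-gon, circumradius = √(r²−h²) = √(6²−0.2²) = 5.997 (area = (8/2)·5.997²·sin(360°/8) = 101.71 mm²); the 8×28.5 cube at (-1, 12) contributes its full rectangle (area 228.00 mm²); After the difference (first − rest): starting from the r=6 sphere (101.71 mm²), the 8×28.5 cube at (-1, 12) misses the remaining region (no effect) — area = 101.71 mm². So its area = 101.71 mm². Layer 46 (z = 9.2): the r=6 sphere contributes a regular 8-gon of circumradius √(6²−3.2²) = 5.075 (area = (8/2)·5.075²·sin(360°/8) = 72.86 mm²); the cube at (-1, 12) is present — its section is the full 8×28.5 rectangle (area 228.00 mm²); Taking the first minus the rest: starting from the r=6 sphere (72.86 mm²), the 8×28.5 cube at (-1, 12) misses the remaining region (no effect) — area = 72.86 mm². So its area = 72.86 mm². Layer 31 is larger (101.71 vs 72.86 mm²).

layer 31 (z = 6.2 mm)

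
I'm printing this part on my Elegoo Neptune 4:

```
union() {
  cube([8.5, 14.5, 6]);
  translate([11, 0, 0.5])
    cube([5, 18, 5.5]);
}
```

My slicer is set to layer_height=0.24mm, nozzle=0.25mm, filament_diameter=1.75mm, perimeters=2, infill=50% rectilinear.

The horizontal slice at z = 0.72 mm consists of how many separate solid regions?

2

At z = 0.72 mm: the cube (footprint 8.5×14.5) is included at this height; the cube at (11, 0) is present — its section is the full 5×18 rectangle; Merging all regions: the 2 present regions are separate (no shared area or edge), so areas and boundary lengths simply add and each stays a separate island — 2 connected regions. The result has 2 disconnected regions.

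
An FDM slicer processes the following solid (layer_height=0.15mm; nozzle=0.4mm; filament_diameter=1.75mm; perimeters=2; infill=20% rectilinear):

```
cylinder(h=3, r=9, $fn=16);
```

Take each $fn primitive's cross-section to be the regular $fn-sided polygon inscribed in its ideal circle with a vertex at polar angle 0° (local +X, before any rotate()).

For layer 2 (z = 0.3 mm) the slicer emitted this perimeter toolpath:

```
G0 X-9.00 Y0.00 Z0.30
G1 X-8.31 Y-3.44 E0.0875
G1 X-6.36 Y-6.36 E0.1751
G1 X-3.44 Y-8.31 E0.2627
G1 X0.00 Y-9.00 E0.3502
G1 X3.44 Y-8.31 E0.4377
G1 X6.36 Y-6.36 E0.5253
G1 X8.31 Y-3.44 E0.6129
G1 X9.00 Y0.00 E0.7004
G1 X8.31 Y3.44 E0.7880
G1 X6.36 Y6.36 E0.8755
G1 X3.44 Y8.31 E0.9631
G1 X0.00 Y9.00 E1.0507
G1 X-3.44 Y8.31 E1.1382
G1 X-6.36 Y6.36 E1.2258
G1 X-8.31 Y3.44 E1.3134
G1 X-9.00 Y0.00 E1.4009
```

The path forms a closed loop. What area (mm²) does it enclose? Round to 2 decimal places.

Apply the shoelace formula to the sequence of (X, Y) vertices; enclosed area = 247.73 mm².

247.73 mm²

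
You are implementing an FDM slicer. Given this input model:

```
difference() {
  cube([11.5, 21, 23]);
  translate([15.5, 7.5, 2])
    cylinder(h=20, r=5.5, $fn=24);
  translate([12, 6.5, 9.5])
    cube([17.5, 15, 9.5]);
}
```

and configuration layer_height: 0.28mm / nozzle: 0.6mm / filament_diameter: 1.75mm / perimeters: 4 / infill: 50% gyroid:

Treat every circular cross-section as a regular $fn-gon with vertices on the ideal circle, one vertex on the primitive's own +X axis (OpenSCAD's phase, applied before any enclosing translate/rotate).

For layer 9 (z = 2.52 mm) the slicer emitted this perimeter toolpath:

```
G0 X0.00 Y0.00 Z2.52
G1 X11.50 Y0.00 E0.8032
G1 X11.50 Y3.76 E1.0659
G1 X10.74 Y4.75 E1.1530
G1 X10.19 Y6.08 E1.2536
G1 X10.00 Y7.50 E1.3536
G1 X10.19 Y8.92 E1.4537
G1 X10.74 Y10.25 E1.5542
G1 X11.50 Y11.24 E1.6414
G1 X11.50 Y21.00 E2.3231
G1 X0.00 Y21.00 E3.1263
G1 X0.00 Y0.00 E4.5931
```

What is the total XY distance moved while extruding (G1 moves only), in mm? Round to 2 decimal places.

Sum the Euclidean lengths of each G1 segment: total = 65.76 mm.

65.76 mm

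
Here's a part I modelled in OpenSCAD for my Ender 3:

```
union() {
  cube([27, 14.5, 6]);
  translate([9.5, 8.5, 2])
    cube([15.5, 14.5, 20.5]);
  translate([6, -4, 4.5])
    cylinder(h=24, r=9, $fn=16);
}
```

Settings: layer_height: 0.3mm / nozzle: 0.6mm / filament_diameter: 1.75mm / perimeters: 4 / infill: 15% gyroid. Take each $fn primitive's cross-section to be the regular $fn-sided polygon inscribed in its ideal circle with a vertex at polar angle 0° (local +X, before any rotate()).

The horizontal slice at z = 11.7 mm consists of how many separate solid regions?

At z = 11.7 mm: the cube is absent (z outside [0, 6]); the 15.5×14.5 cube at (9.5, 8.5) contributes its full rectangle; the r=9 cylinder at (6, -4) contributes a regular 16-gon of circumradius 9; Taking the union: the 2 present regions are separate (no shared area or edge), so areas and boundary lengths simply add and each stays a separate island — 2 connected regions. The result has 2 disconnected regions.

2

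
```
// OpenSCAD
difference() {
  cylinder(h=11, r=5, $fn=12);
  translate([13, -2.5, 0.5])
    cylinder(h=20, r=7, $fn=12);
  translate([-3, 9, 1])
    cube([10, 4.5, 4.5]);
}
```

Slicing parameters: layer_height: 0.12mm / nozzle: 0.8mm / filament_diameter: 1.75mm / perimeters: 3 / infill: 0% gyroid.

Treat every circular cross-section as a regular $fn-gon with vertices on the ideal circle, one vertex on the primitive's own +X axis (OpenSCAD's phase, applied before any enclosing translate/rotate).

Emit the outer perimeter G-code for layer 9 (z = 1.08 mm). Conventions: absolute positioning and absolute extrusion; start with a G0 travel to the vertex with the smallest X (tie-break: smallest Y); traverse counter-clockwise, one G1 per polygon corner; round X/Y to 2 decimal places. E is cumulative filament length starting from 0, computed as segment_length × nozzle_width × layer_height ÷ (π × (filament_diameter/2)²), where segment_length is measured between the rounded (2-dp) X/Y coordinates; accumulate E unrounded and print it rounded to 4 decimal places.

G0 X-5.00 Y0.00 Z1.08
G1 X-4.33 Y-2.50 E0.1033
G1 X-2.50 Y-4.33 E0.2066
G1 X0.00 Y-5.00 E0.3099
G1 X2.50 Y-4.33 E0.4132
G1 X4.33 Y-2.50 E0.5165
G1 X5.00 Y0.00 E0.6198
G1 X4.33 Y2.50 E0.7231
G1 X2.50 Y4.33 E0.8264
G1 X0.00 Y5.00 E0.9297
G1 X-2.50 Y4.33 E1.0330
G1 X-4.33 Y2.50 E1.1363
G1 X-5.00 Y0.00 E1.2396

At z = 1.08 mm: the r=5 cylinder gives a regular 12-gon of circumradius 5 (constant along its height); the r=7 cylinder at (13, -2.5) contributes a regular 12-gon of circumradius 7; the cube at (-3, 9) is present — its section is the full 10×4.5 rectangle; Subtracting the remaining from the first: starting from the r=5 cylinder, the r=7 cylinder at (13, -2.5) misses the remaining region (no effect); the 10×4.5 cube at (-3, 9) misses the remaining region (no effect) — 1 connected region. The outline is a single polygon with 12 vertices. Extrusion per mm of travel: 0.8 × 0.12 / (π × 0.875²) = 0.039912. Accumulating E over each segment gives final E = 1.2396.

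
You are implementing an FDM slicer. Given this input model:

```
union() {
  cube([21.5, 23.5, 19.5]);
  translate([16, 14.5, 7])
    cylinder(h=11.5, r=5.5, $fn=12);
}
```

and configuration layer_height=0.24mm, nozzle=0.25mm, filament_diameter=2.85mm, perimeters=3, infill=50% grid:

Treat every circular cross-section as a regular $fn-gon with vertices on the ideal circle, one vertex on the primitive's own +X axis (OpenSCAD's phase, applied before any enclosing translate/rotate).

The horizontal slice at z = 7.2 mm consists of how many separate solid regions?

At z = 7.2 mm: the cube (footprint 21.5×23.5) is included at this height; the r=5.5 cylinder at (16, 14.5) gives a regular 12-gon of circumradius 5.5 (constant along its height); Merging all regions: the r=5.5 cylinder at (16, 14.5) lies entirely inside the 21.5×23.5 cube, so the union is just the 21.5×23.5 cube — 1 connected region. The result has 1 disconnected region.

1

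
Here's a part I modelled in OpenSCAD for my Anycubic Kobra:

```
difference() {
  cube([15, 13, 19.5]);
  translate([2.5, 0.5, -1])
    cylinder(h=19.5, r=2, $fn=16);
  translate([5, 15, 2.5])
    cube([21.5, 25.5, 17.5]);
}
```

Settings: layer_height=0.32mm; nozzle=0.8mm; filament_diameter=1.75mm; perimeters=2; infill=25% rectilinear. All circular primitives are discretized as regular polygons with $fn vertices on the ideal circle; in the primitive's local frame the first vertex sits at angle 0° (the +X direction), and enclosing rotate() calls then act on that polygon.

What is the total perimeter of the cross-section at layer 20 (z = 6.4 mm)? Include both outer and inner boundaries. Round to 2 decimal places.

At z = 6.4 mm: the cube is present — its section is the full 15×13 rectangle (perimeter 56.00 mm); the r=2 cylinder at (2.5, 0.5) gives a regular 16-gon of circumradius 2 (constant along its height) (perimeter = 2·16·2.000·sin(180°/16) = 12.49 mm); the 21.5×25.5 cube at (5, 15) contributes its full rectangle (perimeter 94.00 mm); Taking the first minus the rest: starting from the 15×13 cube, the r=2 cylinder at (2.5, 0.5) partially overlaps it — only the 8.07 mm² overlap (of its 12.25 mm²) is removed, clipping the outline; the 21.5×25.5 cube at (5, 15) misses the remaining region (no effect) — boundary = 59.46 mm. Overall, the cross-section is a single solid region. Total boundary length (outer) = 59.46 mm.

59.46 mm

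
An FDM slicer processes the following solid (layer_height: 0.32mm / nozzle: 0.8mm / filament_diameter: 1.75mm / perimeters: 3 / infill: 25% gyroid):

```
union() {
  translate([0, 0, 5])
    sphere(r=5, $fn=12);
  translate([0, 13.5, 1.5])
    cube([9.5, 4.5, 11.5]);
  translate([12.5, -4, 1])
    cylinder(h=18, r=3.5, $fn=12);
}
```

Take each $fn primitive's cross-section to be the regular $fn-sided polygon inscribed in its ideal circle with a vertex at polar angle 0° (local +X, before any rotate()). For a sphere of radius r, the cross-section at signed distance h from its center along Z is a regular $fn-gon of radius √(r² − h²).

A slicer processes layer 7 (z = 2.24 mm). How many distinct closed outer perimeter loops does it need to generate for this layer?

At z = 2.24 mm: the sphere: section is a regular 12-gon, circumradius = √(r²−h²) = √(5²−2.76²) = 4.169; the cube at (0, 13.5) (footprint 9.5×4.5) is included at this height; the cylinder at (12.5, -4): section is a regular 12-gon, circumradius r=3.5; Merging all regions: the 3 present regions are separate (no shared area or edge), so areas and boundary lengths simply add and each stays a separate island — 3 connected regions. The result has 3 disconnected regions.

3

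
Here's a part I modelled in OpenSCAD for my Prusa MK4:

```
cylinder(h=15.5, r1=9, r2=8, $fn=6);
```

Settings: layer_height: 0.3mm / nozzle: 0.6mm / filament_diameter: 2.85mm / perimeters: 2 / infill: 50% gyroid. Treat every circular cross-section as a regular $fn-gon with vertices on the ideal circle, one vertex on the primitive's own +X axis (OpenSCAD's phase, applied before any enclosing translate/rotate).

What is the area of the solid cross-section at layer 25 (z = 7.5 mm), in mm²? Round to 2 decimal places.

At z = 7.5 mm: the cone: at t=0.484 of its height the radius interpolates to r₁+(r₂−r₁)t = 8.516, giving a regular 6-gon of that circumradius (area = (6/2)·8.516²·sin(360°/6) = 188.42 mm²). Overall, the cross-section is a single solid region. Net area = 188.42 mm².

188.42 mm²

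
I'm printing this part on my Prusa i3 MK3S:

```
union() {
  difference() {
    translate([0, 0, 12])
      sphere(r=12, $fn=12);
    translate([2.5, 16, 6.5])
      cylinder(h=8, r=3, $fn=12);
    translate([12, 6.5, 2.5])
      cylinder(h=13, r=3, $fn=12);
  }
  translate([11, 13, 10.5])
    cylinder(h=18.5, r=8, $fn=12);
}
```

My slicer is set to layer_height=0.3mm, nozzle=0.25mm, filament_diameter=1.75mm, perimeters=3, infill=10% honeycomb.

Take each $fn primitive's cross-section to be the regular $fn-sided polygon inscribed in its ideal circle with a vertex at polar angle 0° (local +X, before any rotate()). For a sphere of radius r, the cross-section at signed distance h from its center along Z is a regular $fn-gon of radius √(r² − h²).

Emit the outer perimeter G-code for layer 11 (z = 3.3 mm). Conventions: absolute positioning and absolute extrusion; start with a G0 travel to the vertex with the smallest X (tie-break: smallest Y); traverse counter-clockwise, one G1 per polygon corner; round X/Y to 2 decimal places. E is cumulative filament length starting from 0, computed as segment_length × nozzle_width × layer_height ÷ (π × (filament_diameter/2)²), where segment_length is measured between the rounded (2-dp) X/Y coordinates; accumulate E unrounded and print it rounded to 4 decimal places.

G0 X-8.26 Y0.00 Z3.30
G1 X-7.16 Y-4.13 E0.1333
G1 X-4.13 Y-7.16 E0.2669
G1 X0.00 Y-8.26 E0.4002
G1 X4.13 Y-7.16 E0.5334
G1 X7.16 Y-4.13 E0.6670
G1 X8.26 Y0.00 E0.8003
G1 X7.16 Y4.13 E0.9336
G1 X4.13 Y7.16 E1.0672
G1 X0.00 Y8.26 E1.2005
G1 X-4.13 Y7.16 E1.3337
G1 X-7.16 Y4.13 E1.4673
G1 X-8.26 Y0.00 E1.6006

At z = 3.3 mm: the sphere: section is a regular 12-gon, circumradius = √(r²−h²) = √(12²−8.7²) = 8.265; the cylinder at (2.5, 16) is not intersected at this z (z outside [6.5, 14.5]); the r=3 cylinder at (12, 6.5) contributes a regular 12-gon of circumradius 3; Taking the first minus the rest: starting from the r=12 sphere, the r=3 cylinder at (12, 6.5) misses the remaining region (no effect) — 1 connected region; the cylinder at (11, 13) is absent (z outside [10.5, 29]); Taking the union: only the result so far is present, so the union is just that shape — 1 connected region. The outline is a single polygon with 12 vertices. Extrusion per mm of travel: 0.25 × 0.3 / (π × 0.875²) = 0.031181. Accumulating E over each segment gives final E = 1.6006.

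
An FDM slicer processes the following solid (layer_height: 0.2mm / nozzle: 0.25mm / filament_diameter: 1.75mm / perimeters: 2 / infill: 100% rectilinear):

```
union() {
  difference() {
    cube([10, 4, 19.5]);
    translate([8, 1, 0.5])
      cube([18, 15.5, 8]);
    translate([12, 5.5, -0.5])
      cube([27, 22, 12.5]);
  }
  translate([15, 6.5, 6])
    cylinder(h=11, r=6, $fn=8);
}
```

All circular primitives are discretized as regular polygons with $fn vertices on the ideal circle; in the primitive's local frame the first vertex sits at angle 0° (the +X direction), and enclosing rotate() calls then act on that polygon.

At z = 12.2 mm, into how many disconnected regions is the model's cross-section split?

At z = 12.2 mm: the cube (footprint 10×4) is included at this height; the cube at (8, 1) is not intersected at this z (z outside [0.5, 8.5]); the cube at (12, 5.5) is absent (z outside [-0.5, 12]); After the difference (first − rest): none of the subtracted shapes is present at this height, so the 10×4 cube is unchanged — 1 connected region; the r=6 cylinder at (15, 6.5) gives a regular 8-gon of circumradius 6 (constant along its height); Combining (union): the 2 present regions are separate (no shared area or edge), so areas and boundary lengths simply add and each stays a separate island — 2 connected regions. The result has 2 disconnected regions.

2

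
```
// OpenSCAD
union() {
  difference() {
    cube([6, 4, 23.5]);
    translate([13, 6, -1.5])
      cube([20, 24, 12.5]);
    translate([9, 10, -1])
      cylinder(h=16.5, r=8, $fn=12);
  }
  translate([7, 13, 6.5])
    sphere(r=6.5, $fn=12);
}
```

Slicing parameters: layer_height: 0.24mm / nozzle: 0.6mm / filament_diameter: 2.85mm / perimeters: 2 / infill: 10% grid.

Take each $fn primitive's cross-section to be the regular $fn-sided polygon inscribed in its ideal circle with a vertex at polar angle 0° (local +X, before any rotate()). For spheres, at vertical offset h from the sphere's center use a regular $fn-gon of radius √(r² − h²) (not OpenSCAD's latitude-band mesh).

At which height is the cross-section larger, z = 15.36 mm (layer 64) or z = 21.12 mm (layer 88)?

layer 88 (z = 21.12 mm)

Layer 64 (z = 15.36): the cube is present — its section is the full 6×4 rectangle (area 24.00 mm²); the cube at (13, 6) is not intersected at this z (z outside [-1.5, 11]); the r=8 cylinder at (9, 10) contributes a regular 12-gon of circumradius 8 (area = (12/2)·8.000²·sin(360°/12) = 192.00 mm²); Subtracting the remaining from the first: starting from the 6×4 cube (24.00 mm²), the r=8 cylinder at (9, 10) partially overlaps it — only the 1.49 mm² overlap (of its 192.00 mm²) is removed, clipping the outline — area = 22.51 mm²; the sphere at (7, 13) does not reach this height (|z−center|=8.860 > r=6.5); Taking the union: only the result so far is present, so the union is just that shape — area = 22.51 mm². So its area = 22.51 mm². Layer 88 (z = 21.12): the 6×4 cube contributes its full rectangle (area 24.00 mm²); the cube at (13, 6) is absent (z outside [-1.5, 11]); the cylinder at (9, 10) does not reach this height (z outside [-1, 15.5]); Taking the first minus the rest: none of the subtracted shapes is present at this height, so the 6×4 cube is unchanged — area = 24.00 mm²; the sphere at (7, 13) does not reach this height (|z−center|=14.620 > r=6.5); Combining (union): only that combined region is present, so the union is just that shape — area = 24.00 mm². So its area = 24.00 mm². Layer 88 is larger (24.00 vs 22.51 mm²).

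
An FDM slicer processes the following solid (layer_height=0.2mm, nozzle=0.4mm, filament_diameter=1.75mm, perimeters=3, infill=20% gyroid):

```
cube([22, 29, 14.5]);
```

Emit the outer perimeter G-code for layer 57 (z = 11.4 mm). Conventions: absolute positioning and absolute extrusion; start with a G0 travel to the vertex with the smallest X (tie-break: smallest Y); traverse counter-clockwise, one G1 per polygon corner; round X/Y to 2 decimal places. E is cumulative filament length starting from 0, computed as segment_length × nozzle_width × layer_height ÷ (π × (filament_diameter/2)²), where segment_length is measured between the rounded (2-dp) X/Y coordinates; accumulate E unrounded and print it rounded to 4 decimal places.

At z = 11.4 mm: the 22×29 cube contributes its full rectangle. The outline is a single polygon with 4 vertices. Extrusion per mm of travel: 0.4 × 0.2 / (π × 0.875²) = 0.033260. Accumulating E over each segment gives final E = 3.3925.

G0 X0.00 Y0.00 Z11.40
G1 X22.00 Y0.00 E0.7317
G1 X22.00 Y29.00 E1.6963
G1 X0.00 Y29.00 E2.4280
G1 X0.00 Y0.00 E3.3925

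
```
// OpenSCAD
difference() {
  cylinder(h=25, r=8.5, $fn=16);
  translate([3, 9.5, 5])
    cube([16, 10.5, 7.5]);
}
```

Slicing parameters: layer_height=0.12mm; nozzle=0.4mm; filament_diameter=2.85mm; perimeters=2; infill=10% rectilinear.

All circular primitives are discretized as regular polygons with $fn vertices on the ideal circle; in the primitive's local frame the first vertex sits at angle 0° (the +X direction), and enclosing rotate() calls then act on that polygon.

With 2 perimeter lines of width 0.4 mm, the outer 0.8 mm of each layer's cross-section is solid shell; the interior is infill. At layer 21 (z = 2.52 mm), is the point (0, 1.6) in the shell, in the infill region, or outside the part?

At z = 2.52 mm: the r=8.5 cylinder gives a regular 16-gon of circumradius 8.5 (constant along its height); the cube at (3, 9.5) does not reach this height (z outside [5, 12.5]); Subtracting the remaining from the first: none of the subtracted shapes is present at this height, so the r=8.5 cylinder is unchanged — 1 connected region. Overall, the cross-section is a single solid region. The nearest boundary edge runs (3.25, 7.85)→(0.00, 8.50); distance from the point to it = 6.77 mm. The point is inside the cross-section and 6.77 mm from the nearest boundary — more than the 0.8 mm shell width (2 × 0.4), so it's in the infill interior.

infill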